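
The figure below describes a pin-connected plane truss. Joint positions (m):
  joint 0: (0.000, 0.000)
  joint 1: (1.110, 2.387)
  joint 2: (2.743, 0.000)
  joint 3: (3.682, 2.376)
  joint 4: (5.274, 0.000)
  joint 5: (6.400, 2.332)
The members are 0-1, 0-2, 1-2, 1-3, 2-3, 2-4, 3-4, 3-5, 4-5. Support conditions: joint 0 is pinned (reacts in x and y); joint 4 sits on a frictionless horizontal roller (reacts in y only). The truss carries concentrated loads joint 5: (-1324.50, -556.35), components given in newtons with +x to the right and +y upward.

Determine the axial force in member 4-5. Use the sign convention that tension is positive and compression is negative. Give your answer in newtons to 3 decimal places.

-636.643

N=6 nodes, M=9 members, R=3 reactions → 2N=12, M+R=12
member 0 (0-1): L=2.6325, (cx,cy)=(0.4217,0.9068)
member 1 (0-2): L=2.7430, (cx,cy)=(1.0000,0.0000)
member 2 (1-2): L=2.8921, (cx,cy)=(0.5646,-0.8253)
member 3 (1-3): L=2.5720, (cx,cy)=(1.0000,-0.0043)
member 4 (2-3): L=2.5548, (cx,cy)=(0.3675,0.9300)
member 5 (2-4): L=2.5310, (cx,cy)=(1.0000,0.0000)
member 6 (3-4): L=2.8600, (cx,cy)=(0.5566,-0.8308)
member 7 (3-5): L=2.7184, (cx,cy)=(0.9999,-0.0162)
member 8 (4-5): L=2.5896, (cx,cy)=(0.4348,0.9005)
solve A·x = −loads:
  F[0-1] = -514.8825 N (compression)
  F[0-2] = -1107.3956 N (compression)
  F[1-2] = +568.4600 N (tension)
  F[1-3] = -538.0813 N (compression)
  F[2-3] = -504.4836 N (compression)
  F[2-4] = -601.0053 N (compression)
  F[3-4] = +582.3994 N (tension)
  F[3-5] = -1047.8160 N (compression)
  F[4-5] = -636.6433 N (compression)
  Rx@0 = +1324.5000 N
  Ry@0 = +466.8722 N
  Ry@4 = +89.4778 N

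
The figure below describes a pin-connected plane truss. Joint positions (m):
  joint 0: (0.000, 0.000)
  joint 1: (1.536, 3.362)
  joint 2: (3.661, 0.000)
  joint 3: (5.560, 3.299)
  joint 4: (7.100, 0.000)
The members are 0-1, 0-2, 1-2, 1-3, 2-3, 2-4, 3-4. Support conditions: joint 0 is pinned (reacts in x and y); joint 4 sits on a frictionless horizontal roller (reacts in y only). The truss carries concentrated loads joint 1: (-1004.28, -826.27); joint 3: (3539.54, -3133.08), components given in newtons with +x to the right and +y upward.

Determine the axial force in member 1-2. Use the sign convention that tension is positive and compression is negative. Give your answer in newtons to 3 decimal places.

-815.913

N=5 nodes, M=7 members, R=3 reactions → 2N=10, M+R=10
member 0 (0-1): L=3.6963, (cx,cy)=(0.4156,0.9096)
member 1 (0-2): L=3.6610, (cx,cy)=(1.0000,0.0000)
member 2 (1-2): L=3.9773, (cx,cy)=(0.5343,-0.8453)
member 3 (1-3): L=4.0245, (cx,cy)=(0.9999,-0.0157)
member 4 (2-3): L=3.8065, (cx,cy)=(0.4989,0.8667)
member 5 (2-4): L=3.4390, (cx,cy)=(1.0000,0.0000)
member 6 (3-4): L=3.6407, (cx,cy)=(0.4230,-0.9061)
solve A·x = −loads:
  F[0-1] = -173.7021 N (compression)
  F[0-2] = +2607.4428 N (tension)
  F[1-2] = -815.9128 N (compression)
  F[1-3] = +1368.1958 N (tension)
  F[2-3] = +795.7972 N (tension)
  F[2-4] = +1774.5039 N (tension)
  F[3-4] = -4195.1368 N (compression)
  Rx@0 = -2535.2600 N
  Ry@0 = +157.9939 N
  Ry@4 = +3801.3561 N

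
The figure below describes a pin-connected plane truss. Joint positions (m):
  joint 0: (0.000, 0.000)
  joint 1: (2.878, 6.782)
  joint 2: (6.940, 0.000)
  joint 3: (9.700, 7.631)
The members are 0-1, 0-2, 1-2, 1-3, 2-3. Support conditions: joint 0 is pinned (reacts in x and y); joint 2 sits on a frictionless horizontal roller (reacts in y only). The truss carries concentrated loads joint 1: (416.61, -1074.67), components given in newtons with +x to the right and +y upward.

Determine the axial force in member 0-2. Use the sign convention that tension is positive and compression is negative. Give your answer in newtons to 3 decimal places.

N=4 nodes, M=5 members, R=3 reactions → 2N=8, M+R=8
member 0 (0-1): L=7.3674, (cx,cy)=(0.3906,0.9205)
member 1 (0-2): L=6.9400, (cx,cy)=(1.0000,0.0000)
member 2 (1-2): L=7.9054, (cx,cy)=(0.5138,-0.8579)
member 3 (1-3): L=6.8746, (cx,cy)=(0.9923,0.1235)
member 4 (2-3): L=8.1148, (cx,cy)=(0.3401,0.9404)
solve A·x = −loads:
  F[0-1] = -241.0337 N (compression)
  F[0-2] = +510.7675 N (tension)
  F[1-2] = -994.0478 N (compression)
  F[1-3] = -0.0000 N (compression)
  F[2-3] = -0.0000 N (compression)
  Rx@0 = -416.6100 N
  Ry@0 = +221.8819 N
  Ry@2 = +852.7881 N

510.767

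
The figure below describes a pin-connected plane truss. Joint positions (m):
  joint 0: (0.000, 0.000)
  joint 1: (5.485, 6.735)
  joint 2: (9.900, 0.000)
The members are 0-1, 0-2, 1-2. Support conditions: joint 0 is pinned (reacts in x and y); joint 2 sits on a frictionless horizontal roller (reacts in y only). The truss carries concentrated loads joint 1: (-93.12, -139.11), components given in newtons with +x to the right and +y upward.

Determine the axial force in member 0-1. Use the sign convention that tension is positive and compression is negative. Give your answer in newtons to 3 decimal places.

-161.708

N=3 nodes, M=3 members, R=3 reactions → 2N=6, M+R=6
member 0 (0-1): L=8.6859, (cx,cy)=(0.6315,0.7754)
member 1 (0-2): L=9.9000, (cx,cy)=(1.0000,0.0000)
member 2 (1-2): L=8.0531, (cx,cy)=(0.5482,-0.8363)
solve A·x = −loads:
  F[0-1] = -161.7083 N (compression)
  F[0-2] = +8.9957 N (tension)
  F[1-2] = -16.4084 N (compression)
  Rx@0 = +93.1200 N
  Ry@0 = +125.3873 N
  Ry@2 = +13.7227 N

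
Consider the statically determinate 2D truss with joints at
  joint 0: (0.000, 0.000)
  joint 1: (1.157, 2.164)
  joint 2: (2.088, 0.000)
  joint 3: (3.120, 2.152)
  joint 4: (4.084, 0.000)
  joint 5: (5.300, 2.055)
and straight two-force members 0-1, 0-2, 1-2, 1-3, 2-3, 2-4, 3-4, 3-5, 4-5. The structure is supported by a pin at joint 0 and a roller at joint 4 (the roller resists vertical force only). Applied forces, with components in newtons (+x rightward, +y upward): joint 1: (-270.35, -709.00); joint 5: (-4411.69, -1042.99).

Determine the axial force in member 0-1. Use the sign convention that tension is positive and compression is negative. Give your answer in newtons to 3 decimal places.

N=6 nodes, M=9 members, R=3 reactions → 2N=12, M+R=12
member 0 (0-1): L=2.4539, (cx,cy)=(0.4715,0.8819)
member 1 (0-2): L=2.0880, (cx,cy)=(1.0000,0.0000)
member 2 (1-2): L=2.3558, (cx,cy)=(0.3952,-0.9186)
member 3 (1-3): L=1.9630, (cx,cy)=(1.0000,-0.0061)
member 4 (2-3): L=2.3867, (cx,cy)=(0.4324,0.9017)
member 5 (2-4): L=1.9960, (cx,cy)=(1.0000,0.0000)
member 6 (3-4): L=2.3581, (cx,cy)=(0.4088,-0.9126)
member 7 (3-5): L=2.1822, (cx,cy)=(0.9990,-0.0445)
member 8 (4-5): L=2.3878, (cx,cy)=(0.5093,0.8606)
solve A·x = −loads:
  F[0-1] = -2903.7603 N (compression)
  F[0-2] = -3312.9243 N (compression)
  F[1-2] = +2028.4766 N (tension)
  F[1-3] = -1900.4546 N (compression)
  F[2-3] = -2066.5304 N (compression)
  F[2-4] = -1617.6947 N (compression)
  F[3-4] = +2209.2903 N (tension)
  F[3-5] = -3700.8386 N (compression)
  F[4-5] = -1403.0589 N (compression)
  Rx@0 = +4682.0400 N
  Ry@0 = +2560.7315 N
  Ry@4 = -808.7415 N

-2903.760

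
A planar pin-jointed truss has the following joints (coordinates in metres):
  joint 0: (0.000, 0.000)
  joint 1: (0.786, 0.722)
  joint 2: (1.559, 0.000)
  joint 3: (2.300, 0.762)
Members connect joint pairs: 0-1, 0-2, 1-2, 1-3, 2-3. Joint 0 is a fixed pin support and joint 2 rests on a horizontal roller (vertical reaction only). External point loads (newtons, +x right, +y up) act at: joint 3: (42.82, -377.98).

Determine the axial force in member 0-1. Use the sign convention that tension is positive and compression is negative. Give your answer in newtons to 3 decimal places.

296.509

N=4 nodes, M=5 members, R=3 reactions → 2N=8, M+R=8
member 0 (0-1): L=1.0673, (cx,cy)=(0.7365,0.6765)
member 1 (0-2): L=1.5590, (cx,cy)=(1.0000,0.0000)
member 2 (1-2): L=1.0577, (cx,cy)=(0.7308,-0.6826)
member 3 (1-3): L=1.5145, (cx,cy)=(0.9997,0.0264)
member 4 (2-3): L=1.0629, (cx,cy)=(0.6972,0.7169)
solve A·x = −loads:
  F[0-1] = +296.5093 N (tension)
  F[0-2] = -175.5454 N (compression)
  F[1-2] = -277.5566 N (compression)
  F[1-3] = +421.3518 N (tension)
  F[2-3] = -542.7525 N (compression)
  Rx@0 = -42.8200 N
  Ry@0 = -200.5850 N
  Ry@2 = +578.5650 N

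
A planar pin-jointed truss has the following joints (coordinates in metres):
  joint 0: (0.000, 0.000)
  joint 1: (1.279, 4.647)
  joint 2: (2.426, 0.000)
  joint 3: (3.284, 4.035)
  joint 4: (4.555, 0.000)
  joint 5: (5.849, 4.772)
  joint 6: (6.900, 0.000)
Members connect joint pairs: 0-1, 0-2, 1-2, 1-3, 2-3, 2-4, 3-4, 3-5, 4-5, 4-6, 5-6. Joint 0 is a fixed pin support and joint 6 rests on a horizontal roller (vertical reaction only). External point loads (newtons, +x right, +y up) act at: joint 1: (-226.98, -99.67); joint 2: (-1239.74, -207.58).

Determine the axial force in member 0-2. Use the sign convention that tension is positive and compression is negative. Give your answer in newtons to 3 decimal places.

-1365.254

N=7 nodes, M=11 members, R=3 reactions → 2N=14, M+R=14
member 0 (0-1): L=4.8198, (cx,cy)=(0.2654,0.9641)
member 1 (0-2): L=2.4260, (cx,cy)=(1.0000,0.0000)
member 2 (1-2): L=4.7865, (cx,cy)=(0.2396,-0.9709)
member 3 (1-3): L=2.0963, (cx,cy)=(0.9564,-0.2919)
member 4 (2-3): L=4.1252, (cx,cy)=(0.2080,0.9781)
member 5 (2-4): L=2.1290, (cx,cy)=(1.0000,0.0000)
member 6 (3-4): L=4.2304, (cx,cy)=(0.3004,-0.9538)
member 7 (3-5): L=2.6688, (cx,cy)=(0.9611,0.2762)
member 8 (4-5): L=4.9443, (cx,cy)=(0.2617,0.9651)
member 9 (4-6): L=2.3450, (cx,cy)=(1.0000,0.0000)
member 10 (5-6): L=4.8864, (cx,cy)=(0.2151,-0.9766)
solve A·x = −loads:
  F[0-1] = -382.3655 N (compression)
  F[0-2] = -1365.2540 N (compression)
  F[1-2] = +256.9577 N (tension)
  F[1-3] = +66.8504 N (tension)
  F[2-3] = -42.8274 N (compression)
  F[2-4] = -55.0305 N (compression)
  F[3-4] = +74.2400 N (tension)
  F[3-5] = +34.0498 N (tension)
  F[4-5] = -73.3674 N (compression)
  F[4-6] = -13.5245 N (compression)
  F[5-6] = +62.8788 N (tension)
  Rx@0 = +1466.7200 N
  Ry@0 = +368.6571 N
  Ry@6 = -61.4071 N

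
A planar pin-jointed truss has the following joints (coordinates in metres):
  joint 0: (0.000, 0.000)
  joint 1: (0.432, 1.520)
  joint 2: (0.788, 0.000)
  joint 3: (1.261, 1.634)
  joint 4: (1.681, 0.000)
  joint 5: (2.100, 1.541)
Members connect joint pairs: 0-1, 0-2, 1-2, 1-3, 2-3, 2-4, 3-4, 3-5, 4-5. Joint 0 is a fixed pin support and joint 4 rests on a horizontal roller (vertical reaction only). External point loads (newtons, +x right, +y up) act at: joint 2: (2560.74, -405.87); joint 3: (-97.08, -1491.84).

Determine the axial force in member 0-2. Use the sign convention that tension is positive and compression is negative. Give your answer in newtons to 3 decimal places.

2657.695

N=6 nodes, M=9 members, R=3 reactions → 2N=12, M+R=12
member 0 (0-1): L=1.5802, (cx,cy)=(0.2734,0.9619)
member 1 (0-2): L=0.7880, (cx,cy)=(1.0000,0.0000)
member 2 (1-2): L=1.5611, (cx,cy)=(0.2280,-0.9737)
member 3 (1-3): L=0.8368, (cx,cy)=(0.9907,0.1362)
member 4 (2-3): L=1.7011, (cx,cy)=(0.2781,0.9606)
member 5 (2-4): L=0.8930, (cx,cy)=(1.0000,0.0000)
member 6 (3-4): L=1.6871, (cx,cy)=(0.2489,-0.9685)
member 7 (3-5): L=0.8441, (cx,cy)=(0.9939,-0.1102)
member 8 (4-5): L=1.5969, (cx,cy)=(0.2624,0.9650)
solve A·x = −loads:
  F[0-1] = -709.7527 N (compression)
  F[0-2] = +2657.6947 N (tension)
  F[1-2] = +652.7612 N (tension)
  F[1-3] = -346.1170 N (compression)
  F[2-3] = -239.1221 N (compression)
  F[2-4] = +312.2999 N (tension)
  F[3-4] = -1254.4898 N (compression)
  F[3-5] = -0.0000 N (tension)
  F[4-5] = +0.0000 N (tension)
  Rx@0 = -2463.6600 N
  Ry@0 = +682.7147 N
  Ry@4 = +1214.9953 N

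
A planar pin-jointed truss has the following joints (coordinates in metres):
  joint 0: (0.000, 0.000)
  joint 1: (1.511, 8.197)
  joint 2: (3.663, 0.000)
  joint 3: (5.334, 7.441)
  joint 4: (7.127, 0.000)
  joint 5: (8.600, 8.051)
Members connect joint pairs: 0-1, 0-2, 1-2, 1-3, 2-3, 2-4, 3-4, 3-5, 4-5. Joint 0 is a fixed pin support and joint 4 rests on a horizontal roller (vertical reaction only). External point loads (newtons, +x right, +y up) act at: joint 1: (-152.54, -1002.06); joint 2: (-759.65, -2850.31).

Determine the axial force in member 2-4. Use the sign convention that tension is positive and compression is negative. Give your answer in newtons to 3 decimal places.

N=6 nodes, M=9 members, R=3 reactions → 2N=12, M+R=12
member 0 (0-1): L=8.3351, (cx,cy)=(0.1813,0.9834)
member 1 (0-2): L=3.6630, (cx,cy)=(1.0000,0.0000)
member 2 (1-2): L=8.4748, (cx,cy)=(0.2539,-0.9672)
member 3 (1-3): L=3.8970, (cx,cy)=(0.9810,-0.1940)
member 4 (2-3): L=7.6263, (cx,cy)=(0.2191,0.9757)
member 5 (2-4): L=3.4640, (cx,cy)=(1.0000,0.0000)
member 6 (3-4): L=7.6540, (cx,cy)=(0.2343,-0.9722)
member 7 (3-5): L=3.3225, (cx,cy)=(0.9830,0.1836)
member 8 (4-5): L=8.1846, (cx,cy)=(0.1800,0.9837)
solve A·x = −loads:
  F[0-1] = -2390.0154 N (compression)
  F[0-2] = -478.9244 N (compression)
  F[1-2] = +1530.9240 N (tension)
  F[1-3] = -682.4374 N (compression)
  F[2-3] = +1403.6746 N (tension)
  F[2-4] = +361.9143 N (tension)
  F[3-4] = -1544.9429 N (compression)
  F[3-5] = -0.0000 N (tension)
  F[4-5] = +0.0000 N (tension)
  Rx@0 = +912.1900 N
  Ry@0 = +2350.4158 N
  Ry@4 = +1501.9542 N

361.914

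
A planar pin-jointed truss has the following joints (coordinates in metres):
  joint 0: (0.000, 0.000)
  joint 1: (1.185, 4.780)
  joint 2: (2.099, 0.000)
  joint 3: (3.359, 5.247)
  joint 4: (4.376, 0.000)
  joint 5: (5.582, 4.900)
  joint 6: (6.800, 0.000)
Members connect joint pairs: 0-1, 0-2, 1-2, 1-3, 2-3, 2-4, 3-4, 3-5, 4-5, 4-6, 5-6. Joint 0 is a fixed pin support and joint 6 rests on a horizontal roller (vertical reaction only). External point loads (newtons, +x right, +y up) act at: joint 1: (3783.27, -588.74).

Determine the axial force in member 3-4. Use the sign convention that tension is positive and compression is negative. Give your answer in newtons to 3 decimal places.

N=7 nodes, M=11 members, R=3 reactions → 2N=14, M+R=14
member 0 (0-1): L=4.9247, (cx,cy)=(0.2406,0.9706)
member 1 (0-2): L=2.0990, (cx,cy)=(1.0000,0.0000)
member 2 (1-2): L=4.8666, (cx,cy)=(0.1878,-0.9822)
member 3 (1-3): L=2.2236, (cx,cy)=(0.9777,0.2100)
member 4 (2-3): L=5.3962, (cx,cy)=(0.2335,0.9724)
member 5 (2-4): L=2.2770, (cx,cy)=(1.0000,0.0000)
member 6 (3-4): L=5.3447, (cx,cy)=(0.1903,-0.9817)
member 7 (3-5): L=2.2499, (cx,cy)=(0.9880,-0.1542)
member 8 (4-5): L=5.0462, (cx,cy)=(0.2390,0.9710)
member 9 (4-6): L=2.4240, (cx,cy)=(1.0000,0.0000)
member 10 (5-6): L=5.0491, (cx,cy)=(0.2412,-0.9705)
solve A·x = −loads:
  F[0-1] = +2239.0600 N (tension)
  F[0-2] = +3244.4984 N (tension)
  F[1-2] = -3382.6914 N (compression)
  F[1-3] = -2668.7128 N (compression)
  F[2-3] = +3416.9519 N (tension)
  F[2-4] = +1811.3372 N (tension)
  F[3-4] = -2604.2037 N (compression)
  F[3-5] = -1331.7335 N (compression)
  F[4-5] = +2632.9195 N (tension)
  F[4-6] = +686.5575 N (tension)
  F[5-6] = -2846.0633 N (compression)
  Rx@0 = -3783.2700 N
  Ry@0 = -2173.2729 N
  Ry@6 = +2762.0129 N

-2604.204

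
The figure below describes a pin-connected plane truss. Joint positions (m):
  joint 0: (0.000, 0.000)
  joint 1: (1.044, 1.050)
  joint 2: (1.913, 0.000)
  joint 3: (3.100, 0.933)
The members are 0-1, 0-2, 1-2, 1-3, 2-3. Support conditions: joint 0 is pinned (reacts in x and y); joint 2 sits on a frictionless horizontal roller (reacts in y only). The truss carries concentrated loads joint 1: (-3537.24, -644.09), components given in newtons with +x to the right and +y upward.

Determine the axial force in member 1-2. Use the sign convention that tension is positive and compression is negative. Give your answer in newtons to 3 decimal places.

N=4 nodes, M=5 members, R=3 reactions → 2N=8, M+R=8
member 0 (0-1): L=1.4807, (cx,cy)=(0.7051,0.7091)
member 1 (0-2): L=1.9130, (cx,cy)=(1.0000,0.0000)
member 2 (1-2): L=1.3630, (cx,cy)=(0.6376,-0.7704)
member 3 (1-3): L=2.0593, (cx,cy)=(0.9984,-0.0568)
member 4 (2-3): L=1.5098, (cx,cy)=(0.7862,0.6180)
solve A·x = −loads:
  F[0-1] = -3150.4677 N (compression)
  F[0-2] = -1315.9152 N (compression)
  F[1-2] = +2063.9128 N (tension)
  F[1-3] = +0.0000 N (tension)
  F[2-3] = -0.0000 N (compression)
  Rx@0 = +3537.2400 N
  Ry@0 = +2234.0911 N
  Ry@2 = -1590.0011 N

2063.913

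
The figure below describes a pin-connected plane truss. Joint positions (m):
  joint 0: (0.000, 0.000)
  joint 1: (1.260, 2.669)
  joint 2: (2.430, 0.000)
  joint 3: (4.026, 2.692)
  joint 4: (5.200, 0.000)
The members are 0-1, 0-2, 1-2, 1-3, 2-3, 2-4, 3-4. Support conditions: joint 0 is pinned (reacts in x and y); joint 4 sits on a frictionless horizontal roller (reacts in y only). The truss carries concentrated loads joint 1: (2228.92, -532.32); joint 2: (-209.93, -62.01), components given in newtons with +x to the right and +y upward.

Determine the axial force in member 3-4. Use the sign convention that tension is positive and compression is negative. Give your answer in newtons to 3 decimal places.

N=5 nodes, M=7 members, R=3 reactions → 2N=10, M+R=10
member 0 (0-1): L=2.9515, (cx,cy)=(0.4269,0.9043)
member 1 (0-2): L=2.4300, (cx,cy)=(1.0000,0.0000)
member 2 (1-2): L=2.9142, (cx,cy)=(0.4015,-0.9159)
member 3 (1-3): L=2.7661, (cx,cy)=(1.0000,0.0083)
member 4 (2-3): L=3.1295, (cx,cy)=(0.5100,0.8602)
member 5 (2-4): L=2.7700, (cx,cy)=(1.0000,0.0000)
member 6 (3-4): L=2.9369, (cx,cy)=(0.3997,-0.9166)
solve A·x = −loads:
  F[0-1] = +782.5636 N (tension)
  F[0-2] = +1684.9087 N (tension)
  F[1-2] = -1366.1221 N (compression)
  F[1-3] = -1346.4080 N (compression)
  F[2-3] = +1526.6370 N (tension)
  F[2-4] = +567.8109 N (tension)
  F[3-4] = -1420.4262 N (compression)
  Rx@0 = -2018.9900 N
  Ry@0 = -707.6690 N
  Ry@4 = +1301.9990 N

-1420.426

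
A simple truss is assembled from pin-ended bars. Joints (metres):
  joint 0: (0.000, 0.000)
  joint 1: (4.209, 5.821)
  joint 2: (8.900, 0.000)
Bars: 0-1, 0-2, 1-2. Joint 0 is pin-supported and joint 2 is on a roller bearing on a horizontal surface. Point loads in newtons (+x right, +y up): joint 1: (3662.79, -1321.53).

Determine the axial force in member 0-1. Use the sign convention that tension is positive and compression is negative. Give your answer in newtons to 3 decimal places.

2096.716

N=3 nodes, M=3 members, R=3 reactions → 2N=6, M+R=6
member 0 (0-1): L=7.1833, (cx,cy)=(0.5859,0.8104)
member 1 (0-2): L=8.9000, (cx,cy)=(1.0000,0.0000)
member 2 (1-2): L=7.4759, (cx,cy)=(0.6275,-0.7786)
solve A·x = −loads:
  F[0-1] = +2096.7163 N (tension)
  F[0-2] = +2434.2341 N (tension)
  F[1-2] = -3879.3781 N (compression)
  Rx@0 = -3662.7900 N
  Ry@0 = -1699.0790 N
  Ry@2 = +3020.6090 N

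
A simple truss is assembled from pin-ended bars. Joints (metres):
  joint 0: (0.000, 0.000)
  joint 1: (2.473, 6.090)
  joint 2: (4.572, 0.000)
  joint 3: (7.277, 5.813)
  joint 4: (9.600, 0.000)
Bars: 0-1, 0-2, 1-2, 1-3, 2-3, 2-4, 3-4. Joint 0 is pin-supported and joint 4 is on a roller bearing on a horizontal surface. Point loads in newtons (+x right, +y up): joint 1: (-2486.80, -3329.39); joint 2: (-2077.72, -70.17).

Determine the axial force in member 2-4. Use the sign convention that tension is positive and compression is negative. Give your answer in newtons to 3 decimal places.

N=5 nodes, M=7 members, R=3 reactions → 2N=10, M+R=10
member 0 (0-1): L=6.5730, (cx,cy)=(0.3762,0.9265)
member 1 (0-2): L=4.5720, (cx,cy)=(1.0000,0.0000)
member 2 (1-2): L=6.4416, (cx,cy)=(0.3259,-0.9454)
member 3 (1-3): L=4.8120, (cx,cy)=(0.9983,-0.0576)
member 4 (2-3): L=6.4116, (cx,cy)=(0.4219,0.9066)
member 5 (2-4): L=5.0280, (cx,cy)=(1.0000,0.0000)
member 6 (3-4): L=6.2600, (cx,cy)=(0.3711,-0.9286)
solve A·x = −loads:
  F[0-1] = -4410.0803 N (compression)
  F[0-2] = -2905.2789 N (compression)
  F[1-2] = +765.0644 N (tension)
  F[1-3] = +579.2217 N (tension)
  F[2-3] = -720.3900 N (compression)
  F[2-4] = -274.3324 N (compression)
  F[3-4] = +739.2657 N (tension)
  Rx@0 = +4564.5200 N
  Ry@0 = +4086.0406 N
  Ry@4 = -686.4806 N

-274.332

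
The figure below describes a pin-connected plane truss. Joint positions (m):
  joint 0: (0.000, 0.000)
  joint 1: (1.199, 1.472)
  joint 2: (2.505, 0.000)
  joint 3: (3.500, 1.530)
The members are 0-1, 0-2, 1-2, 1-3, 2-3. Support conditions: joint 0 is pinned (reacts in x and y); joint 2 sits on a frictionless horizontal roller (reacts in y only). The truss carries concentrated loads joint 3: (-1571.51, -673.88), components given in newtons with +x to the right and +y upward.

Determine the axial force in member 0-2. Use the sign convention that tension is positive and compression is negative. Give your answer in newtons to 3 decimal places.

N=4 nodes, M=5 members, R=3 reactions → 2N=8, M+R=8
member 0 (0-1): L=1.8985, (cx,cy)=(0.6315,0.7753)
member 1 (0-2): L=2.5050, (cx,cy)=(1.0000,0.0000)
member 2 (1-2): L=1.9678, (cx,cy)=(0.6637,-0.7480)
member 3 (1-3): L=2.3017, (cx,cy)=(0.9997,0.0252)
member 4 (2-3): L=1.8251, (cx,cy)=(0.5452,0.8383)
solve A·x = −loads:
  F[0-1] = -892.7380 N (compression)
  F[0-2] = -1007.7067 N (compression)
  F[1-2] = +886.5120 N (tension)
  F[1-3] = -1152.5203 N (compression)
  F[2-3] = -769.2045 N (compression)
  Rx@0 = +1571.5100 N
  Ry@0 = +692.1755 N
  Ry@2 = -18.2955 N

-1007.707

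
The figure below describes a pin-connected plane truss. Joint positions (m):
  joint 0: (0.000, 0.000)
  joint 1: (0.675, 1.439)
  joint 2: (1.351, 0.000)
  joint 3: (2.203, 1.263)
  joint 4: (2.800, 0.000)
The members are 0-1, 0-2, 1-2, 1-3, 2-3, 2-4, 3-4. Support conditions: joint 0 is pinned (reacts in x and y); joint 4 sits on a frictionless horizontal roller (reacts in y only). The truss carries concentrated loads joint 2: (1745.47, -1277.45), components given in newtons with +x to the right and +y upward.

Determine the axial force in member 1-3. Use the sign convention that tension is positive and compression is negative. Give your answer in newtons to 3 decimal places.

-660.496

N=5 nodes, M=7 members, R=3 reactions → 2N=10, M+R=10
member 0 (0-1): L=1.5894, (cx,cy)=(0.4247,0.9053)
member 1 (0-2): L=1.3510, (cx,cy)=(1.0000,0.0000)
member 2 (1-2): L=1.5899, (cx,cy)=(0.4252,-0.9051)
member 3 (1-3): L=1.5381, (cx,cy)=(0.9934,-0.1144)
member 4 (2-3): L=1.5235, (cx,cy)=(0.5592,0.8290)
member 5 (2-4): L=1.4490, (cx,cy)=(1.0000,0.0000)
member 6 (3-4): L=1.3970, (cx,cy)=(0.4273,-0.9041)
solve A·x = −loads:
  F[0-1] = -730.1967 N (compression)
  F[0-2] = +2055.5668 N (tension)
  F[1-2] = +813.8944 N (tension)
  F[1-3] = -660.4958 N (compression)
  F[2-3] = +652.3351 N (tension)
  F[2-4] = +291.3481 N (tension)
  F[3-4] = -681.7589 N (compression)
  Rx@0 = -1745.4700 N
  Ry@0 = +661.0804 N
  Ry@4 = +616.3696 N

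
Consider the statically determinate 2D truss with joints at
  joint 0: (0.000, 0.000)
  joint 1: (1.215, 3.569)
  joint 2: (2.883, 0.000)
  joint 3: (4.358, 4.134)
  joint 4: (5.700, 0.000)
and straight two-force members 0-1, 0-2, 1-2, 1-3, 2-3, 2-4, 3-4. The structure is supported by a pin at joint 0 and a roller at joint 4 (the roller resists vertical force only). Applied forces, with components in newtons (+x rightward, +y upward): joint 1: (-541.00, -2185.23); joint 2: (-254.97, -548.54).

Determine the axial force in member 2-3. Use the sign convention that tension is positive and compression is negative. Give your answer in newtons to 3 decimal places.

N=5 nodes, M=7 members, R=3 reactions → 2N=10, M+R=10
member 0 (0-1): L=3.7701, (cx,cy)=(0.3223,0.9466)
member 1 (0-2): L=2.8830, (cx,cy)=(1.0000,0.0000)
member 2 (1-2): L=3.9395, (cx,cy)=(0.4234,-0.9059)
member 3 (1-3): L=3.1934, (cx,cy)=(0.9842,0.1769)
member 4 (2-3): L=4.3893, (cx,cy)=(0.3360,0.9418)
member 5 (2-4): L=2.8170, (cx,cy)=(1.0000,0.0000)
member 6 (3-4): L=4.3464, (cx,cy)=(0.3088,-0.9511)
solve A·x = −loads:
  F[0-1] = -2460.5415 N (compression)
  F[0-2] = -3.0141 N (compression)
  F[1-2] = +100.5487 N (tension)
  F[1-3] = -299.2492 N (compression)
  F[2-3] = +485.6941 N (tension)
  F[2-4] = +131.3118 N (tension)
  F[3-4] = -425.2827 N (compression)
  Rx@0 = +795.9700 N
  Ry@0 = +2329.2671 N
  Ry@4 = +404.5029 N

485.694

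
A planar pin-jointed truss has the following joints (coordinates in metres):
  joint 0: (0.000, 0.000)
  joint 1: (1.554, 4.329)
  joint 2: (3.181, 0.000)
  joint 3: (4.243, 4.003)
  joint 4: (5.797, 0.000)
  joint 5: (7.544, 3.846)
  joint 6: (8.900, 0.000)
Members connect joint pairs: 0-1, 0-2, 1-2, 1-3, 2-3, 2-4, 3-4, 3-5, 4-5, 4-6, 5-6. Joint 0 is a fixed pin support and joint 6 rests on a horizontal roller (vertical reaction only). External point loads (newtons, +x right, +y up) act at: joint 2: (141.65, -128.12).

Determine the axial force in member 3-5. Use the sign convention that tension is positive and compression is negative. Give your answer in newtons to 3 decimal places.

-36.205

N=7 nodes, M=11 members, R=3 reactions → 2N=14, M+R=14
member 0 (0-1): L=4.5995, (cx,cy)=(0.3379,0.9412)
member 1 (0-2): L=3.1810, (cx,cy)=(1.0000,0.0000)
member 2 (1-2): L=4.6246, (cx,cy)=(0.3518,-0.9361)
member 3 (1-3): L=2.7087, (cx,cy)=(0.9927,-0.1204)
member 4 (2-3): L=4.1415, (cx,cy)=(0.2564,0.9666)
member 5 (2-4): L=2.6160, (cx,cy)=(1.0000,0.0000)
member 6 (3-4): L=4.2941, (cx,cy)=(0.3619,-0.9322)
member 7 (3-5): L=3.3047, (cx,cy)=(0.9989,-0.0475)
member 8 (4-5): L=4.2242, (cx,cy)=(0.4136,0.9105)
member 9 (4-6): L=3.1030, (cx,cy)=(1.0000,0.0000)
member 10 (5-6): L=4.0780, (cx,cy)=(0.3325,-0.9431)
solve A·x = −loads:
  F[0-1] = -87.4717 N (compression)
  F[0-2] = +171.2036 N (tension)
  F[1-2] = +96.1595 N (tension)
  F[1-3] = -63.8476 N (compression)
  F[2-3] = +39.4261 N (tension)
  F[2-4] = +53.2735 N (tension)
  F[3-4] = -47.2765 N (compression)
  F[3-5] = -36.2052 N (compression)
  F[4-5] = +48.4058 N (tension)
  F[4-6] = +16.1451 N (tension)
  F[5-6] = -48.5549 N (compression)
  Rx@0 = -141.6500 N
  Ry@0 = +82.3279 N
  Ry@6 = +45.7921 N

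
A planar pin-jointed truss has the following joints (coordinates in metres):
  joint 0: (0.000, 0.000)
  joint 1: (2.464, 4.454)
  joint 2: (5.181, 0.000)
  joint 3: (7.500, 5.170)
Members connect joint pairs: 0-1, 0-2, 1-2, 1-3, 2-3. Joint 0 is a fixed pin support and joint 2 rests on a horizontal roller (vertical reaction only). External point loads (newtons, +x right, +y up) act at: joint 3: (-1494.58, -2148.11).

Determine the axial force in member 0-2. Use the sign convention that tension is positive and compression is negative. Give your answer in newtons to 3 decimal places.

-1201.423

N=4 nodes, M=5 members, R=3 reactions → 2N=8, M+R=8
member 0 (0-1): L=5.0901, (cx,cy)=(0.4841,0.8750)
member 1 (0-2): L=5.1810, (cx,cy)=(1.0000,0.0000)
member 2 (1-2): L=5.2173, (cx,cy)=(0.5208,-0.8537)
member 3 (1-3): L=5.0866, (cx,cy)=(0.9900,0.1408)
member 4 (2-3): L=5.6663, (cx,cy)=(0.4093,0.9124)
solve A·x = −loads:
  F[0-1] = -605.6033 N (compression)
  F[0-2] = -1201.4231 N (compression)
  F[1-2] = +526.2677 N (tension)
  F[1-3] = -572.9243 N (compression)
  F[2-3] = -2265.9229 N (compression)
  Rx@0 = +1494.5800 N
  Ry@0 = +529.9192 N
  Ry@2 = +1618.1908 N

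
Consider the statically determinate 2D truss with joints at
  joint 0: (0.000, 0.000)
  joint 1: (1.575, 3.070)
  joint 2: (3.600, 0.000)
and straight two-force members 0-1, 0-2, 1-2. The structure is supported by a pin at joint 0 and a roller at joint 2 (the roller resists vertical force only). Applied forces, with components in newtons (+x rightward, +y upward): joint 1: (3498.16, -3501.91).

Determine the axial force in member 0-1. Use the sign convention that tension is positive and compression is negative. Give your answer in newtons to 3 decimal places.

N=3 nodes, M=3 members, R=3 reactions → 2N=6, M+R=6
member 0 (0-1): L=3.4504, (cx,cy)=(0.4565,0.8897)
member 1 (0-2): L=3.6000, (cx,cy)=(1.0000,0.0000)
member 2 (1-2): L=3.6777, (cx,cy)=(0.5506,-0.8348)
solve A·x = −loads:
  F[0-1] = +1138.9017 N (tension)
  F[0-2] = +2978.2927 N (tension)
  F[1-2] = -5409.0302 N (compression)
  Rx@0 = -3498.1600 N
  Ry@0 = -1013.3287 N
  Ry@2 = +4515.2387 N

1138.902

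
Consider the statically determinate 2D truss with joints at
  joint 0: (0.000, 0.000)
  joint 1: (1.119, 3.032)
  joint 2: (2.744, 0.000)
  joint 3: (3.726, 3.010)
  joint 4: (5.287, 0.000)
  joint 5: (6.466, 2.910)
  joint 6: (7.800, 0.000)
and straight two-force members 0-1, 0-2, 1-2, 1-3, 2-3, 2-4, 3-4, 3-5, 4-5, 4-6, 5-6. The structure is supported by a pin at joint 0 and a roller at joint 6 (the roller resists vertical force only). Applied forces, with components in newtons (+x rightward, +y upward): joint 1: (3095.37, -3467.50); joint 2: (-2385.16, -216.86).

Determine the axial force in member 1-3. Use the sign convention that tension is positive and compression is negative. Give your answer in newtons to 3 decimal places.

-2976.747

N=7 nodes, M=11 members, R=3 reactions → 2N=14, M+R=14
member 0 (0-1): L=3.2319, (cx,cy)=(0.3462,0.9381)
member 1 (0-2): L=2.7440, (cx,cy)=(1.0000,0.0000)
member 2 (1-2): L=3.4400, (cx,cy)=(0.4724,-0.8814)
member 3 (1-3): L=2.6071, (cx,cy)=(1.0000,-0.0084)
member 4 (2-3): L=3.1661, (cx,cy)=(0.3102,0.9507)
member 5 (2-4): L=2.5430, (cx,cy)=(1.0000,0.0000)
member 6 (3-4): L=3.3907, (cx,cy)=(0.4604,-0.8877)
member 7 (3-5): L=2.7418, (cx,cy)=(0.9993,-0.0365)
member 8 (4-5): L=3.1398, (cx,cy)=(0.3755,0.9268)
member 9 (4-6): L=2.5130, (cx,cy)=(1.0000,0.0000)
member 10 (5-6): L=3.2012, (cx,cy)=(0.4167,-0.9090)
solve A·x = −loads:
  F[0-1] = -2033.1462 N (compression)
  F[0-2] = +1414.1581 N (tension)
  F[1-2] = -1741.5486 N (compression)
  F[1-3] = -2976.7465 N (compression)
  F[2-3] = +1842.7230 N (tension)
  F[2-4] = +2405.1069 N (tension)
  F[3-4] = -1939.5456 N (compression)
  F[3-5] = -1513.1906 N (compression)
  F[4-5] = +1857.7280 N (tension)
  F[4-6] = +814.5968 N (tension)
  F[5-6] = -1954.7856 N (compression)
  Rx@0 = -710.2100 N
  Ry@0 = +1907.3910 N
  Ry@6 = +1776.9690 N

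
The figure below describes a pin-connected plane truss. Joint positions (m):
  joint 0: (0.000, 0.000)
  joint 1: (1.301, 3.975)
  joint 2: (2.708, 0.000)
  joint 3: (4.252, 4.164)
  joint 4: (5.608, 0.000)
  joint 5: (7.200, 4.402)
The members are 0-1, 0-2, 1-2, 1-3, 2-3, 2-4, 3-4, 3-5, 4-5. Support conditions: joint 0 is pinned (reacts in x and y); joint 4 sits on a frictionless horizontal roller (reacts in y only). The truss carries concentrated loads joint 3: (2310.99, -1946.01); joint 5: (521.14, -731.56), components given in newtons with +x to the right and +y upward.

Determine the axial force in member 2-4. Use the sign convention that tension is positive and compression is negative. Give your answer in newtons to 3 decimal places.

930.638

N=6 nodes, M=9 members, R=3 reactions → 2N=12, M+R=12
member 0 (0-1): L=4.1825, (cx,cy)=(0.3111,0.9504)
member 1 (0-2): L=2.7080, (cx,cy)=(1.0000,0.0000)
member 2 (1-2): L=4.2167, (cx,cy)=(0.3337,-0.9427)
member 3 (1-3): L=2.9570, (cx,cy)=(0.9980,0.0639)
member 4 (2-3): L=4.4410, (cx,cy)=(0.3477,0.9376)
member 5 (2-4): L=2.9000, (cx,cy)=(1.0000,0.0000)
member 6 (3-4): L=4.3792, (cx,cy)=(0.3096,-0.9509)
member 7 (3-5): L=2.9576, (cx,cy)=(0.9968,0.0805)
member 8 (4-5): L=4.6810, (cx,cy)=(0.3401,0.9404)
solve A·x = −loads:
  F[0-1] = +1959.3403 N (tension)
  F[0-2] = +2222.6602 N (tension)
  F[1-2] = -1891.0727 N (compression)
  F[1-3] = +1243.0168 N (tension)
  F[2-3] = +1901.2974 N (tension)
  F[2-4] = +930.6376 N (tension)
  F[3-4] = -3936.2654 N (compression)
  F[3-5] = +811.9753 N (tension)
  F[4-5] = -847.4141 N (compression)
  Rx@0 = -2832.1300 N
  Ry@0 = -1862.1388 N
  Ry@4 = +4539.7088 N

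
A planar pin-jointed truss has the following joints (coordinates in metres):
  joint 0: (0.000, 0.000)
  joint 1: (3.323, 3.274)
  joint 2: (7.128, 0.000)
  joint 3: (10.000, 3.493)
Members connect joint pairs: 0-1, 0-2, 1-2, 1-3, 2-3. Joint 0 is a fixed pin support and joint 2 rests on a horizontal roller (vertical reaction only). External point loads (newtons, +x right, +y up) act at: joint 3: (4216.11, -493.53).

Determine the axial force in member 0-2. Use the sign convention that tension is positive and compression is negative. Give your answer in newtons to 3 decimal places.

N=4 nodes, M=5 members, R=3 reactions → 2N=8, M+R=8
member 0 (0-1): L=4.6649, (cx,cy)=(0.7123,0.7018)
member 1 (0-2): L=7.1280, (cx,cy)=(1.0000,0.0000)
member 2 (1-2): L=5.0197, (cx,cy)=(0.7580,-0.6522)
member 3 (1-3): L=6.6806, (cx,cy)=(0.9995,0.0328)
member 4 (2-3): L=4.5221, (cx,cy)=(0.6351,0.7724)
solve A·x = −loads:
  F[0-1] = +3227.1270 N (tension)
  F[0-2] = +1917.3008 N (tension)
  F[1-2] = -3233.6800 N (compression)
  F[1-3] = +4752.5503 N (tension)
  F[2-3] = -840.6298 N (compression)
  Rx@0 = -4216.1100 N
  Ry@0 = -2264.9117 N
  Ry@2 = +2758.4417 N

1917.301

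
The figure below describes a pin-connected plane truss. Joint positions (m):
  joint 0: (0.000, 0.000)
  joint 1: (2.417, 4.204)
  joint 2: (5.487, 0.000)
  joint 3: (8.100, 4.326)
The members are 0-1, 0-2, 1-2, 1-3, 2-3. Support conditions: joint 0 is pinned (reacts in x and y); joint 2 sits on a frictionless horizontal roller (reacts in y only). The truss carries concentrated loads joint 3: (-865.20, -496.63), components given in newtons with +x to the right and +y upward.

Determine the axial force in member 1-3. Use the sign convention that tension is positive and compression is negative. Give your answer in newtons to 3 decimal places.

N=4 nodes, M=5 members, R=3 reactions → 2N=8, M+R=8
member 0 (0-1): L=4.8493, (cx,cy)=(0.4984,0.8669)
member 1 (0-2): L=5.4870, (cx,cy)=(1.0000,0.0000)
member 2 (1-2): L=5.2056, (cx,cy)=(0.5897,-0.8076)
member 3 (1-3): L=5.6843, (cx,cy)=(0.9998,0.0215)
member 4 (2-3): L=5.0539, (cx,cy)=(0.5170,0.8560)
solve A·x = −loads:
  F[0-1] = -514.0282 N (compression)
  F[0-2] = -608.9957 N (compression)
  F[1-2] = +536.5787 N (tension)
  F[1-3] = -572.7819 N (compression)
  F[2-3] = -565.8335 N (compression)
  Rx@0 = +865.2000 N
  Ry@0 = +445.6280 N
  Ry@2 = +51.0020 N

-572.782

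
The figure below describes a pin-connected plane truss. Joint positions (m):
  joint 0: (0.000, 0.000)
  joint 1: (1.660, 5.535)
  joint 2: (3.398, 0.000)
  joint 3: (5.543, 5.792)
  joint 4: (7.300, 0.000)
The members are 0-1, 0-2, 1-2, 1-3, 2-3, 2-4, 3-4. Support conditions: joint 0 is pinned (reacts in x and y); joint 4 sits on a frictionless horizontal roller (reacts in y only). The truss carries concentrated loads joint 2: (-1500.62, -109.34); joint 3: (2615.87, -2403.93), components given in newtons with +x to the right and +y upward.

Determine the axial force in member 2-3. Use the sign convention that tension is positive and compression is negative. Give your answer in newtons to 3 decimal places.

1589.475

N=5 nodes, M=7 members, R=3 reactions → 2N=10, M+R=10
member 0 (0-1): L=5.7786, (cx,cy)=(0.2873,0.9579)
member 1 (0-2): L=3.3980, (cx,cy)=(1.0000,0.0000)
member 2 (1-2): L=5.8015, (cx,cy)=(0.2996,-0.9541)
member 3 (1-3): L=3.8915, (cx,cy)=(0.9978,0.0660)
member 4 (2-3): L=6.1764, (cx,cy)=(0.3473,0.9378)
member 5 (2-4): L=3.9020, (cx,cy)=(1.0000,0.0000)
member 6 (3-4): L=6.0526, (cx,cy)=(0.2903,-0.9569)
solve A·x = −loads:
  F[0-1] = +1501.7606 N (tension)
  F[0-2] = +683.8415 N (tension)
  F[1-2] = -1447.6944 N (compression)
  F[1-3] = +867.0017 N (tension)
  F[2-3] = +1589.4748 N (tension)
  F[2-4] = +1198.7556 N (tension)
  F[3-4] = -4129.5517 N (compression)
  Rx@0 = -1115.2500 N
  Ry@0 = -1438.4616 N
  Ry@4 = +3951.7316 N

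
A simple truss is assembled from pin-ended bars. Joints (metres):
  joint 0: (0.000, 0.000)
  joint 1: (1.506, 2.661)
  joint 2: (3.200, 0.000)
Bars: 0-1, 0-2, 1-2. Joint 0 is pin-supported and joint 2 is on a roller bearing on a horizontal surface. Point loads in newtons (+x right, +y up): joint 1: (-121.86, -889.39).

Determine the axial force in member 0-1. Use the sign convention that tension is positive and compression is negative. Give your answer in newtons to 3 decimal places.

-657.431

N=3 nodes, M=3 members, R=3 reactions → 2N=6, M+R=6
member 0 (0-1): L=3.0576, (cx,cy)=(0.4925,0.8703)
member 1 (0-2): L=3.2000, (cx,cy)=(1.0000,0.0000)
member 2 (1-2): L=3.1545, (cx,cy)=(0.5370,-0.8436)
solve A·x = −loads:
  F[0-1] = -657.4314 N (compression)
  F[0-2] = +201.9527 N (tension)
  F[1-2] = -376.0624 N (compression)
  Rx@0 = +121.8600 N
  Ry@0 = +572.1550 N
  Ry@2 = +317.2350 N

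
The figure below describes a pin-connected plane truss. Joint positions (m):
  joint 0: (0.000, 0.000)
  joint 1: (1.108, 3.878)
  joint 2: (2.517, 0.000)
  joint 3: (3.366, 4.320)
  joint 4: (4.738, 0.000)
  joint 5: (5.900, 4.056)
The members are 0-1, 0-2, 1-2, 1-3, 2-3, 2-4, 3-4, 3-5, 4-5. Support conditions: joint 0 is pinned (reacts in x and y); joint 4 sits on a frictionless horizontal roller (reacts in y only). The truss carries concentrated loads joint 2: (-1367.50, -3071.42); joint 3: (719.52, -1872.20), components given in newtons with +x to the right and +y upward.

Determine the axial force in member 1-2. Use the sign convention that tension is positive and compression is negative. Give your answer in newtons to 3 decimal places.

N=6 nodes, M=9 members, R=3 reactions → 2N=12, M+R=12
member 0 (0-1): L=4.0332, (cx,cy)=(0.2747,0.9615)
member 1 (0-2): L=2.5170, (cx,cy)=(1.0000,0.0000)
member 2 (1-2): L=4.1260, (cx,cy)=(0.3415,-0.9399)
member 3 (1-3): L=2.3009, (cx,cy)=(0.9814,0.1921)
member 4 (2-3): L=4.4026, (cx,cy)=(0.1928,0.9812)
member 5 (2-4): L=2.2210, (cx,cy)=(1.0000,0.0000)
member 6 (3-4): L=4.5326, (cx,cy)=(0.3027,-0.9531)
member 7 (3-5): L=2.5477, (cx,cy)=(0.9946,-0.1036)
member 8 (4-5): L=4.2192, (cx,cy)=(0.2754,0.9613)
solve A·x = −loads:
  F[0-1] = -1378.9220 N (compression)
  F[0-2] = -269.1610 N (compression)
  F[1-2] = +1243.3437 N (tension)
  F[1-3] = -818.6562 N (compression)
  F[2-3] = +1939.2177 N (tension)
  F[2-4] = +1148.9717 N (tension)
  F[3-4] = -3795.8235 N (compression)
  F[3-5] = -0.0000 N (compression)
  F[4-5] = +0.0000 N (tension)
  Rx@0 = +647.9800 N
  Ry@0 = +1325.8666 N
  Ry@4 = +3617.7534 N

1243.344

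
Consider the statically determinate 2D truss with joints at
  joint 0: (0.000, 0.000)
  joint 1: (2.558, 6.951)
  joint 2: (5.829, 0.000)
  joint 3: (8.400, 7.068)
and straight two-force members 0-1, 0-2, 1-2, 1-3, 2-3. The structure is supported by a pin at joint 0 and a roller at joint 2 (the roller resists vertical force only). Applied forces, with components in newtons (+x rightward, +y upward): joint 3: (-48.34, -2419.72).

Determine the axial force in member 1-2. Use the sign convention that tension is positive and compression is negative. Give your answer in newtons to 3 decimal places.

N=4 nodes, M=5 members, R=3 reactions → 2N=8, M+R=8
member 0 (0-1): L=7.4067, (cx,cy)=(0.3454,0.9385)
member 1 (0-2): L=5.8290, (cx,cy)=(1.0000,0.0000)
member 2 (1-2): L=7.6822, (cx,cy)=(0.4258,-0.9048)
member 3 (1-3): L=5.8432, (cx,cy)=(0.9998,0.0200)
member 4 (2-3): L=7.5211, (cx,cy)=(0.3418,0.9398)
solve A·x = −loads:
  F[0-1] = +1074.7837 N (tension)
  F[0-2] = -419.5286 N (compression)
  F[1-2] = -1096.2053 N (compression)
  F[1-3] = +838.1107 N (tension)
  F[2-3] = -2592.6894 N (compression)
  Rx@0 = +48.3400 N
  Ry@0 = -1008.6521 N
  Ry@2 = +3428.3721 N

-1096.205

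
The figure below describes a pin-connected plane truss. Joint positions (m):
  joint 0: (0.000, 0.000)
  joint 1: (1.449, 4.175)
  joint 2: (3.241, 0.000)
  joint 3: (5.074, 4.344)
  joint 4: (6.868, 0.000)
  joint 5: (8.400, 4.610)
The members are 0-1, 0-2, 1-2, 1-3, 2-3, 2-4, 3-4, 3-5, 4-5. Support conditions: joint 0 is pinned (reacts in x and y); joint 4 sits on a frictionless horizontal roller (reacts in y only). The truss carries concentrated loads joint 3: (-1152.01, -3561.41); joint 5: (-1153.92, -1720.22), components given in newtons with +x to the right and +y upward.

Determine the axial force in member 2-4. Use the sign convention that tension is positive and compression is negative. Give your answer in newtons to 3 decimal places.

N=6 nodes, M=9 members, R=3 reactions → 2N=12, M+R=12
member 0 (0-1): L=4.4193, (cx,cy)=(0.3279,0.9447)
member 1 (0-2): L=3.2410, (cx,cy)=(1.0000,0.0000)
member 2 (1-2): L=4.5433, (cx,cy)=(0.3944,-0.9189)
member 3 (1-3): L=3.6289, (cx,cy)=(0.9989,0.0466)
member 4 (2-3): L=4.7149, (cx,cy)=(0.3888,0.9213)
member 5 (2-4): L=3.6270, (cx,cy)=(1.0000,0.0000)
member 6 (3-4): L=4.6999, (cx,cy)=(0.3817,-0.9243)
member 7 (3-5): L=3.3366, (cx,cy)=(0.9968,0.0797)
member 8 (4-5): L=4.8579, (cx,cy)=(0.3154,0.9490)
solve A·x = −loads:
  F[0-1] = -2169.6937 N (compression)
  F[0-2] = -1594.5311 N (compression)
  F[1-2] = +2151.4451 N (tension)
  F[1-3] = -1561.6748 N (compression)
  F[2-3] = -2145.8242 N (compression)
  F[2-4] = +88.2782 N (tension)
  F[3-4] = -1687.2531 N (compression)
  F[3-5] = -600.0621 N (compression)
  F[4-5] = -1762.3110 N (compression)
  Rx@0 = +2305.9300 N
  Ry@0 = +2049.7518 N
  Ry@4 = +3231.8782 N

88.278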